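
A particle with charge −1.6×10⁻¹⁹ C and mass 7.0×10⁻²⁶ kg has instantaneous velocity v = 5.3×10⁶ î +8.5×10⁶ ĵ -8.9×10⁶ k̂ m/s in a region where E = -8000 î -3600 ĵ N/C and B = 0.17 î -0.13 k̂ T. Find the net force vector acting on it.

v×B = (-1.10×10⁶, -8.24×10⁵, -1.44×10⁶) N/C.
E + v×B = (-1.11×10⁶, -8.28×10⁵, -1.44×10⁶) N/C.
F = q(E + v×B) = (−1.6×10⁻¹⁹ C)·(-1.11×10⁶, -8.28×10⁵, -1.44×10⁶) = (1.78×10⁻¹³, 1.32×10⁻¹³, 2.31×10⁻¹³) N.

F ≈ (1.78×10⁻¹³, 1.32×10⁻¹³, 2.31×10⁻¹³) N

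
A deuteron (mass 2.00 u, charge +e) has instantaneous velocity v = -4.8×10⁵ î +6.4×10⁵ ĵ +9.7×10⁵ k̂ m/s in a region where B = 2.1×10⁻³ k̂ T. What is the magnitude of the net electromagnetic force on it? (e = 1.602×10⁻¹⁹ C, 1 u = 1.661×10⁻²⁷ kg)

v×B = (1340, 1010, 0) N/C.
F = q v×B = (1.602×10⁻¹⁹ C)·(1340, 1010, 0) = (2.15×10⁻¹⁶, 1.61×10⁻¹⁶, 0) N.
|F| = 2.69×10⁻¹⁶ N.

|F| ≈ 2.69×10⁻¹⁶ N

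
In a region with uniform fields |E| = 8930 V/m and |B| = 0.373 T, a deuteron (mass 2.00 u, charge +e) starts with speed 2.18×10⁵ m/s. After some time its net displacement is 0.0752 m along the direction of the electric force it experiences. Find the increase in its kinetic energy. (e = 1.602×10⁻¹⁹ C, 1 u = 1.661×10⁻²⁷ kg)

The magnetic force is always ⟂ v and does no work; only the electric force changes KE.
ΔKE = F_E · d = |q|E d = (1.602×10⁻¹⁹)(8930)(0.0752) ≈ 1.08×10⁻¹⁶ J.

ΔKE ≈ 1.08×10⁻¹⁶ J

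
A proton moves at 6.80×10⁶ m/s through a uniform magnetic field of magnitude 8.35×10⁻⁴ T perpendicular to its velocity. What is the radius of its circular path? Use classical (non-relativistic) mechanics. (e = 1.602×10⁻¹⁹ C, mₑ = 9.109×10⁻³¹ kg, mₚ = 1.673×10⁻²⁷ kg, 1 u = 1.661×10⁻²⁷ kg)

r ≈ 85.0 m

The magnetic force provides the centripetal force: |q|vB = mv²/r.
r = mv/(|q|B) = (1.673×10⁻²⁷)(6.80×10⁶)/((1.602×10⁻¹⁹)(8.35×10⁻⁴)) ≈ 85.0 m.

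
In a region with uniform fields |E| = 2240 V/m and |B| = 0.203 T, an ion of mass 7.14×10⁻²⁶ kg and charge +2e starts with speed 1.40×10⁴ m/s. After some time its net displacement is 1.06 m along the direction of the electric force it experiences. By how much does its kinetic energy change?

ΔKE ≈ 7.61×10⁻¹⁶ J

The magnetic force is always ⟂ v and does no work; only the electric force changes KE.
ΔKE = F_E · d = |q|E d = (3.204×10⁻¹⁹)(2240)(1.06) ≈ 7.61×10⁻¹⁶ J.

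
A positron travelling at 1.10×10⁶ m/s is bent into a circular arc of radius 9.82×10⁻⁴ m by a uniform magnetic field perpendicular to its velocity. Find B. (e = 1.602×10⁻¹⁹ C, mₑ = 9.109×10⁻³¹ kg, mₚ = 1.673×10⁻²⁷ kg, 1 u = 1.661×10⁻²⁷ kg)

B ≈ 6.37×10⁻³ T

From |q|vB = mv²/r, B = mv/(|q|r).
B = (9.109×10⁻³¹)(1.10×10⁶)/((1.602×10⁻¹⁹)(9.82×10⁻⁴)) ≈ 6.37×10⁻³ T.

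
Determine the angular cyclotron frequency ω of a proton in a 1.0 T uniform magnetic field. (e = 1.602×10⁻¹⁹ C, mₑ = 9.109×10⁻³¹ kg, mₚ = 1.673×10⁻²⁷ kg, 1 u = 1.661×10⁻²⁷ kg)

ω ≈ 9.6×10⁷ rad/s

ω = |q|B/m.
ω = (1.602×10⁻¹⁹)(1.0)/1.673×10⁻²⁷ ≈ 9.6×10⁷ rad/s.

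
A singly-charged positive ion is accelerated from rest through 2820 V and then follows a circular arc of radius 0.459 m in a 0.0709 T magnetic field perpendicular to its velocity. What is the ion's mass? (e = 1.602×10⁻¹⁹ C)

Combine |q|V = ½mv² and r = mv/(|q|B): eliminate v to get m = qB²r²/(2V).
m = (1.602×10⁻¹⁹)(0.0709)²(0.459)²/(2·2820) ≈ 3.01×10⁻²⁶ kg.

m ≈ 3.01×10⁻²⁶ kg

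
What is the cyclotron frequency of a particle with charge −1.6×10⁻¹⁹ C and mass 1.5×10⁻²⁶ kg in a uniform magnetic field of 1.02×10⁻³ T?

f = |q|B/(2πm).
f = (1.6×10⁻¹⁹)(1.02×10⁻³)/(2π·1.5×10⁻²⁶) ≈ 1730 Hz.

f ≈ 1730 Hz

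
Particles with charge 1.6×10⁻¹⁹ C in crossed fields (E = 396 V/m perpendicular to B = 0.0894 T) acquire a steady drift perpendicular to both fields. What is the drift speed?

v_d ≈ 4430 m/s

The steady drift has the magnetic force balancing the electric force, so v_d = E/B.
v_d = 396/0.0894 = 4430 m/s.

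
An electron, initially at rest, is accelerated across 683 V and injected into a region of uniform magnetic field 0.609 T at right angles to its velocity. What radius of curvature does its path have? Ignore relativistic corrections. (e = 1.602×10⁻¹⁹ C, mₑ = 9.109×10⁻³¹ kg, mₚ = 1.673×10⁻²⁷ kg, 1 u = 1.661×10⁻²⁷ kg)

Acceleration: |q|V = ½mv² ⇒ v = √(2|q|V/m) = √(2·1.602×10⁻¹⁹·683/9.109×10⁻³¹) ≈ 1.550×10⁷ m/s.
In the field: r = mv/(|q|B) = (9.109×10⁻³¹)(1.550×10⁷)/((1.602×10⁻¹⁹)(0.609)) ≈ 1.45×10⁻⁴ m.

r ≈ 1.45×10⁻⁴ m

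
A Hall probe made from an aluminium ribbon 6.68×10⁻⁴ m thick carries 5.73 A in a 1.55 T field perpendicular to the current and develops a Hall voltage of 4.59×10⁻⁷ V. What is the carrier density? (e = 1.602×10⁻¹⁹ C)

From V_H = IB/(n e t), n = IB/(V_H e t).
n = (5.73)(1.55)/((4.59×10⁻⁷)(1.602×10⁻¹⁹)(6.68×10⁻⁴)) ≈ 1.81×10²⁹ m⁻³.

n ≈ 1.81×10²⁹ m⁻³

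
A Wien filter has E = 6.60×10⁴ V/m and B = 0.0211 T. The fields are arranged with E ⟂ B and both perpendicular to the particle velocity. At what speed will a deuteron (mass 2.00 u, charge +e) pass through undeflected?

Straight-line motion ⇒ electric and magnetic forces cancel, so E = vB.
v = E/B = 6.60×10⁴/0.0211 = 3.13×10⁶ m/s.
The result is independent of the particle's charge and mass.

v = 3.13×10⁶ m/s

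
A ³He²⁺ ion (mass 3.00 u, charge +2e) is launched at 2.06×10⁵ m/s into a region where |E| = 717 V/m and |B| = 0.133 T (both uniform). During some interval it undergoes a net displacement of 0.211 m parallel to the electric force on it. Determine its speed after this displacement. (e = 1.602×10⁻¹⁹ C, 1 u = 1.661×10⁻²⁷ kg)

B does no work; ΔKE = |q|E d.
½mv_f² = ½mv₀² + |q|Ed = ½(4.983×10⁻²⁷)(2.06×10⁵)² + (3.204×10⁻¹⁹)(717)(0.211) ≈ 1.057×10⁻¹⁶ J + 4.847×10⁻¹⁷ J ≈ 1.542×10⁻¹⁶ J.
v_f = √(2·1.542×10⁻¹⁶/4.983×10⁻²⁷) ≈ 2.49×10⁵ m/s.

v_f ≈ 2.49×10⁵ m/s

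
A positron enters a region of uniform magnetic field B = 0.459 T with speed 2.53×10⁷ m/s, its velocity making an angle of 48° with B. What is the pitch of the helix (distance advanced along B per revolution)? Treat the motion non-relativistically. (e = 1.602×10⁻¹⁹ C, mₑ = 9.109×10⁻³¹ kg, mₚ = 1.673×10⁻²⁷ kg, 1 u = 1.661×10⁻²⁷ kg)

p ≈ 1.32×10⁻³ m

v∥ = v cosθ = 2.53×10⁷·cos48° ≈ 1.693×10⁷ m/s.
T = 2πm/(|q|B) = 2π(9.109×10⁻³¹)/((1.602×10⁻¹⁹)(0.459)) ≈ 7.784×10⁻¹¹ s.
pitch = v∥ T = (1.693×10⁷)(7.784×10⁻¹¹) ≈ 1.32×10⁻³ m.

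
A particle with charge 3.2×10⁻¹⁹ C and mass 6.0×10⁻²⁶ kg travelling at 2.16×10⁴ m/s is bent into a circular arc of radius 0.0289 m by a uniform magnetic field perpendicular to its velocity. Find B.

B ≈ 0.140 T

From |q|vB = mv²/r, B = mv/(|q|r).
B = (6.0×10⁻²⁶)(2.16×10⁴)/((3.2×10⁻¹⁹)(0.0289)) ≈ 0.140 T.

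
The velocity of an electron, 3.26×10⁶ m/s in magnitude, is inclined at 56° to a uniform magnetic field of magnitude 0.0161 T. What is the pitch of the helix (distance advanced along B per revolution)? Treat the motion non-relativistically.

v∥ = v cosθ = 3.26×10⁶·cos56° ≈ 1.823×10⁶ m/s.
T = 2πm/(|q|B) = 2π(9.109×10⁻³¹)/((1.602×10⁻¹⁹)(0.0161)) ≈ 2.219×10⁻⁹ s.
pitch = v∥ T = (1.823×10⁶)(2.219×10⁻⁹) ≈ 4.05×10⁻³ m.

p ≈ 4.05×10⁻³ m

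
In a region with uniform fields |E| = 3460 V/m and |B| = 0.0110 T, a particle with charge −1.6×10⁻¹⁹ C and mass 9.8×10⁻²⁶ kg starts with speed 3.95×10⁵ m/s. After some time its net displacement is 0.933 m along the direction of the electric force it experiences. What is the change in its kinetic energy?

The magnetic force is always ⟂ v and does no work; only the electric force changes KE.
ΔKE = F_E · d = |q|E d = (1.6×10⁻¹⁹)(3460)(0.933) ≈ 5.17×10⁻¹⁶ J.

ΔKE ≈ 5.17×10⁻¹⁶ J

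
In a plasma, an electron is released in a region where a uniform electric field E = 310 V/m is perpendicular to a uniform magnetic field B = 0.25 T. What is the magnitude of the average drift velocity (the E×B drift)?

The E×B drift speed is v_d = E/B.
v_d = 310/0.25 = 1200 m/s.

v_d ≈ 1200 m/s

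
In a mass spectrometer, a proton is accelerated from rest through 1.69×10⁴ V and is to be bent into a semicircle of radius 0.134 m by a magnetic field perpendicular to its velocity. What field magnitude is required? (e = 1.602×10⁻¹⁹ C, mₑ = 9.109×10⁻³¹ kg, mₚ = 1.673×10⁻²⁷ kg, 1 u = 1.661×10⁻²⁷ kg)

v = √(2|q|V/m) = √(2·1.602×10⁻¹⁹·1.69×10⁴/1.673×10⁻²⁷) ≈ 1.799×10⁶ m/s.
B = mv/(|q|r) = (1.673×10⁻²⁷)(1.799×10⁶)/((1.602×10⁻¹⁹)(0.134)) ≈ 0.140 T.

B ≈ 0.140 T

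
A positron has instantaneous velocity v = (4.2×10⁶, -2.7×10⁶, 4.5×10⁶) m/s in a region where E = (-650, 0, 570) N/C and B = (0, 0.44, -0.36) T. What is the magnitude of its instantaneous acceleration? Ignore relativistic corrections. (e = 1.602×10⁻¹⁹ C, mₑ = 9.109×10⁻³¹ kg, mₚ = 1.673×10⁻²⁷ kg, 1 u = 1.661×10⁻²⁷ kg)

v×B = (-1.01×10⁶, 1.51×10⁶, 1.85×10⁶) N/C.
E + v×B = (-1.01×10⁶, 1.51×10⁶, 1.85×10⁶) N/C.
F = q(E + v×B) = (1.602×10⁻¹⁹ C)·(-1.01×10⁶, 1.51×10⁶, 1.85×10⁶) = (-1.62×10⁻¹³, 2.42×10⁻¹³, 2.96×10⁻¹³) N.
|a| = |F|/m = 4.153×10⁻¹³/9.109×10⁻³¹ ≈ 4.56×10¹⁷ m/s².

|a| ≈ 4.56×10¹⁷ m/s²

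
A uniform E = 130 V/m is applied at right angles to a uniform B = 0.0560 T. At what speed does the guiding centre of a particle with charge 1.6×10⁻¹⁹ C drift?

v_d ≈ 2320 m/s

The E×B drift speed is v_d = E/B.
v_d = 130/0.0560 = 2320 m/s.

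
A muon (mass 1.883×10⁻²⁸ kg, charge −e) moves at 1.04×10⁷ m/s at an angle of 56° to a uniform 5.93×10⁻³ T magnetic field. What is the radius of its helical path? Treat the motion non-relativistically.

r ≈ 1.71 m

v⊥ = v sinθ = 1.04×10⁷·sin56° ≈ 8.622×10⁶ m/s.
r = m v⊥/(|q|B) = (1.883×10⁻²⁸)(8.622×10⁶)/((1.602×10⁻¹⁹)(5.93×10⁻³)) ≈ 1.71 m.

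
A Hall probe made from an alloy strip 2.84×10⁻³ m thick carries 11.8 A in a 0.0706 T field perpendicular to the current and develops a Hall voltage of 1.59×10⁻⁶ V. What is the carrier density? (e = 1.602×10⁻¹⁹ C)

n ≈ 1.15×10²⁷ m⁻³

From V_H = IB/(n e t), n = IB/(V_H e t).
n = (11.8)(0.0706)/((1.59×10⁻⁶)(1.602×10⁻¹⁹)(2.84×10⁻³)) ≈ 1.15×10²⁷ m⁻³.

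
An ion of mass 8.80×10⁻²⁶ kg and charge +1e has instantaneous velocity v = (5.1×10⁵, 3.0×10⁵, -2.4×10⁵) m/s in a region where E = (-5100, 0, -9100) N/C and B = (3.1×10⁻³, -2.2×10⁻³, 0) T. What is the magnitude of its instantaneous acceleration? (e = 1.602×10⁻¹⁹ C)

v×B = (-528, -744, -2050) N/C.
E + v×B = (-5630, -744, -1.12×10⁴) N/C.
F = q(E + v×B) = (1.602×10⁻¹⁹ C)·(-5630, -744, -1.12×10⁴) = (-9.02×10⁻¹⁶, -1.19×10⁻¹⁶, -1.79×10⁻¹⁵) N.
|a| = |F|/m = 2.005×10⁻¹⁵/8.80×10⁻²⁶ ≈ 2.28×10¹⁰ m/s².

|a| ≈ 2.28×10¹⁰ m/s²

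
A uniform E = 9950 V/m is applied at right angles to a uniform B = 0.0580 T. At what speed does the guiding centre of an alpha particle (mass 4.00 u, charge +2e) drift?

v_d ≈ 1.72×10⁵ m/s

In crossed fields the guiding centre drifts at v_d = |E×B|/B² = E/B, independent of charge and mass.
v_d = 9950/0.0580 = 1.72×10⁵ m/s.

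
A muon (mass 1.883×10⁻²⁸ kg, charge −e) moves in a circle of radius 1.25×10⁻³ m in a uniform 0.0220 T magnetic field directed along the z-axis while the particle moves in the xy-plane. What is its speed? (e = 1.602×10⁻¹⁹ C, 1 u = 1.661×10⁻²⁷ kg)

v ≈ 2.34×10⁴ m/s

From |q|vB = mv²/r, v = |q|Br/m.
v = (1.602×10⁻¹⁹)(0.0220)(1.25×10⁻³)/1.883×10⁻²⁸ ≈ 2.34×10⁴ m/s.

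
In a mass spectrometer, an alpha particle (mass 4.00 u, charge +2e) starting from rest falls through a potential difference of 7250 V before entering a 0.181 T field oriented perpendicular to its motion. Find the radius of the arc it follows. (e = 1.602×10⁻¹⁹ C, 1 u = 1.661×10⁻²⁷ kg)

Acceleration: |q|V = ½mv² ⇒ v = √(2|q|V/m) = √(2·3.204×10⁻¹⁹·7250/6.644×10⁻²⁷) ≈ 8.362×10⁵ m/s.
In the field: r = mv/(|q|B) = (6.644×10⁻²⁷)(8.362×10⁵)/((3.204×10⁻¹⁹)(0.181)) ≈ 0.0958 m.

r ≈ 0.0958 m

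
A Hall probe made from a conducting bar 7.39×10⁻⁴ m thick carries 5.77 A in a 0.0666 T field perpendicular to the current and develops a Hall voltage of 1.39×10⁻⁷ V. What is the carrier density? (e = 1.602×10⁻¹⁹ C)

n ≈ 2.34×10²⁸ m⁻³

From V_H = IB/(n e t), n = IB/(V_H e t).
n = (5.77)(0.0666)/((1.39×10⁻⁷)(1.602×10⁻¹⁹)(7.39×10⁻⁴)) ≈ 2.34×10²⁸ m⁻³.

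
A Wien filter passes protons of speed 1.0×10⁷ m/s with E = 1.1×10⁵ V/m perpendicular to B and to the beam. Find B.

Balance of forces in the selector: qE = qvB ⇒ B = E/v.
B = 1.1×10⁵/1.0×10⁷ = 0.011 T.

B = 0.011 T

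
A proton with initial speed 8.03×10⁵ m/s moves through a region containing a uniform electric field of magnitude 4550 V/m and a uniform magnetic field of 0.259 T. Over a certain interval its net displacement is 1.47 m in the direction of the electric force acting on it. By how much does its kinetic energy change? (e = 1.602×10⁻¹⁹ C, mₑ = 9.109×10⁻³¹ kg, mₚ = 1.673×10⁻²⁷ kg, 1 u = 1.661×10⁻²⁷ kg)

The magnetic force is always ⟂ v and does no work; only the electric force changes KE.
ΔKE = F_E · d = |q|E d = (1.602×10⁻¹⁹)(4550)(1.47) ≈ 1.07×10⁻¹⁵ J.

ΔKE ≈ 1.07×10⁻¹⁵ J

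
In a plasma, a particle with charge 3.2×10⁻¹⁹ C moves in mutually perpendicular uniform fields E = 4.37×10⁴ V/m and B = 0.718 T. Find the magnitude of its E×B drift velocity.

v_d ≈ 6.09×10⁴ m/s

In crossed fields the guiding centre drifts at v_d = |E×B|/B² = E/B, independent of charge and mass.
v_d = 4.37×10⁴/0.718 = 6.09×10⁴ m/s.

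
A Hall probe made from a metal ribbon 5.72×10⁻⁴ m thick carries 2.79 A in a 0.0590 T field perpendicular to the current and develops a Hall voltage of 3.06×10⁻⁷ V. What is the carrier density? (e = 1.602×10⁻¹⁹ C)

From V_H = IB/(n e t), n = IB/(V_H e t).
n = (2.79)(0.0590)/((3.06×10⁻⁷)(1.602×10⁻¹⁹)(5.72×10⁻⁴)) ≈ 5.87×10²⁷ m⁻³.

n ≈ 5.87×10²⁷ m⁻³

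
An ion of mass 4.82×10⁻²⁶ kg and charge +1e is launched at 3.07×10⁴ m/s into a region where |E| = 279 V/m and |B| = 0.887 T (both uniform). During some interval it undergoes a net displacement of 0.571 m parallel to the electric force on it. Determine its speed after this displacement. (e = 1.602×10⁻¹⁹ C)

B does no work; ΔKE = |q|E d.
½mv_f² = ½mv₀² + |q|Ed = ½(4.82×10⁻²⁶)(3.07×10⁴)² + (1.602×10⁻¹⁹)(279)(0.571) ≈ 2.271×10⁻¹⁷ J + 2.552×10⁻¹⁷ J ≈ 4.824×10⁻¹⁷ J.
v_f = √(2·4.824×10⁻¹⁷/4.82×10⁻²⁶) ≈ 4.47×10⁴ m/s.

v_f ≈ 4.47×10⁴ m/s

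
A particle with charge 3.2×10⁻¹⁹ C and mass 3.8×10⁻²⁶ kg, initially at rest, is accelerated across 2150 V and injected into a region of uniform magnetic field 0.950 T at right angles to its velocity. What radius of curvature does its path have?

Acceleration: |q|V = ½mv² ⇒ v = √(2|q|V/m) = √(2·3.2×10⁻¹⁹·2150/3.8×10⁻²⁶) ≈ 1.903×10⁵ m/s.
In the field: r = mv/(|q|B) = (3.8×10⁻²⁶)(1.903×10⁵)/((3.2×10⁻¹⁹)(0.950)) ≈ 0.0238 m.

r ≈ 0.0238 m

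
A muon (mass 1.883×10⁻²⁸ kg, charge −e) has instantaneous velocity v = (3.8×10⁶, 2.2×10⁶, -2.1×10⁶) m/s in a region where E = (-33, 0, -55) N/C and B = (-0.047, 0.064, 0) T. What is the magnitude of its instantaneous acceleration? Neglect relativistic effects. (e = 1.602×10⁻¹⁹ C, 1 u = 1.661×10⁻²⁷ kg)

|a| ≈ 3.27×10¹⁴ m/s²

v×B = (1.34×10⁵, 9.87×10⁴, 3.47×10⁵) N/C.
E + v×B = (1.34×10⁵, 9.87×10⁴, 3.47×10⁵) N/C.
F = q(E + v×B) = (−1.602×10⁻¹⁹ C)·(1.34×10⁵, 9.87×10⁴, 3.47×10⁵) = (-2.15×10⁻¹⁴, -1.58×10⁻¹⁴, -5.55×10⁻¹⁴) N.
|a| = |F|/m = 6.161×10⁻¹⁴/1.883×10⁻²⁸ ≈ 3.27×10¹⁴ m/s².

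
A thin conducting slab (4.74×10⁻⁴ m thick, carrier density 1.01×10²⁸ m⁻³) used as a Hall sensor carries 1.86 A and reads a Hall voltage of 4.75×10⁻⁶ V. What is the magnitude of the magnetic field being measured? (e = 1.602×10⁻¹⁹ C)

From V_H = IB/(n e t), B = V_H n e t / I.
B = (4.75×10⁻⁶)(1.01×10²⁸)(1.602×10⁻¹⁹)(4.74×10⁻⁴)/1.86 ≈ 1.96 T.

B ≈ 1.96 T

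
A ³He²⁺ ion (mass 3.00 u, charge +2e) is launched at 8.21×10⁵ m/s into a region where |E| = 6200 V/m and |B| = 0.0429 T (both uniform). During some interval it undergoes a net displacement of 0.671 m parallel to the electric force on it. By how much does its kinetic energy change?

ΔKE ≈ 1.33×10⁻¹⁵ J

The magnetic force is always ⟂ v and does no work; only the electric force changes KE.
ΔKE = F_E · d = |q|E d = (3.204×10⁻¹⁹)(6200)(0.671) ≈ 1.33×10⁻¹⁵ J.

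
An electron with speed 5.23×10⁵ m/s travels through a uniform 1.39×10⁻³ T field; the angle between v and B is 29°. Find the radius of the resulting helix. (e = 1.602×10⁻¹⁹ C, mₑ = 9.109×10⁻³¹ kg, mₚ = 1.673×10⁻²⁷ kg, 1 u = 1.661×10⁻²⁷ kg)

v⊥ = v sinθ = 5.23×10⁵·sin29° ≈ 2.536×10⁵ m/s.
r = m v⊥/(|q|B) = (9.109×10⁻³¹)(2.536×10⁵)/((1.602×10⁻¹⁹)(1.39×10⁻³)) ≈ 1.04×10⁻³ m.

r ≈ 1.04×10⁻³ m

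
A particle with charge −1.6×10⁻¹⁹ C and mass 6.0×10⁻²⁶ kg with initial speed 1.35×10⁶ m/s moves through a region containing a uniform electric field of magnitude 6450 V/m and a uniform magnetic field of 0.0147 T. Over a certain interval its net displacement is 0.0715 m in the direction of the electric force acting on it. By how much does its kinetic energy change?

ΔKE ≈ 7.38×10⁻¹⁷ J

The magnetic force is always ⟂ v and does no work; only the electric force changes KE.
ΔKE = F_E · d = |q|E d = (1.6×10⁻¹⁹)(6450)(0.0715) ≈ 7.38×10⁻¹⁷ J.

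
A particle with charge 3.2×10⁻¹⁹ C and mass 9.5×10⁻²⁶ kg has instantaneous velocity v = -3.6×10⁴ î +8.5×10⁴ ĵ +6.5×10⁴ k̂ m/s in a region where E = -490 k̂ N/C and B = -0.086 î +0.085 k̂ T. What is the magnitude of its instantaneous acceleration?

v×B = (7230, -2530, 7310) N/C.
E + v×B = (7230, -2530, 6820) N/C.
F = q(E + v×B) = (3.2×10⁻¹⁹ C)·(7230, -2530, 6820) = (2.31×10⁻¹⁵, -8.10×10⁻¹⁶, 2.18×10⁻¹⁵) N.
|a| = |F|/m = 3.281×10⁻¹⁵/9.5×10⁻²⁶ ≈ 3.45×10¹⁰ m/s².

|a| ≈ 3.45×10¹⁰ m/s²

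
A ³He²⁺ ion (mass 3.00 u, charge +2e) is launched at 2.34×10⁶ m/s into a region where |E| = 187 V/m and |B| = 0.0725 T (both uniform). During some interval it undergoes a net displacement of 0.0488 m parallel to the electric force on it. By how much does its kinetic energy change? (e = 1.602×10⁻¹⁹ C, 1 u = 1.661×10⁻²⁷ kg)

ΔKE ≈ 2.92×10⁻¹⁸ J

The magnetic force is always ⟂ v and does no work; only the electric force changes KE.
ΔKE = F_E · d = |q|E d = (3.204×10⁻¹⁹)(187)(0.0488) ≈ 2.92×10⁻¹⁸ J.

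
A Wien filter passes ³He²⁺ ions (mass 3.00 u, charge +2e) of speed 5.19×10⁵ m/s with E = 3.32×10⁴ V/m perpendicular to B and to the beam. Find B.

Balance of forces in the selector: qE = qvB ⇒ B = E/v.
B = 3.32×10⁴/5.19×10⁵ = 0.0640 T.

B = 0.0640 T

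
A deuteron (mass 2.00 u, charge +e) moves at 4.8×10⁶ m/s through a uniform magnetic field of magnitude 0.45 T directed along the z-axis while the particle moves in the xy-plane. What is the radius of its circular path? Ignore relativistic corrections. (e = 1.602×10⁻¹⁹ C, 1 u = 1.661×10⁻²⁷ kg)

The magnetic force provides the centripetal force: |q|vB = mv²/r.
r = mv/(|q|B) = (3.322×10⁻²⁷)(4.8×10⁶)/((1.602×10⁻¹⁹)(0.45)) ≈ 0.22 m.

r ≈ 0.22 m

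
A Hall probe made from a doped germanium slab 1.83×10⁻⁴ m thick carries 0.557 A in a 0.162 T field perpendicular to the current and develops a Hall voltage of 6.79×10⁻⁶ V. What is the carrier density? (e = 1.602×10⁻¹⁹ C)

From V_H = IB/(n e t), n = IB/(V_H e t).
n = (0.557)(0.162)/((6.79×10⁻⁶)(1.602×10⁻¹⁹)(1.83×10⁻⁴)) ≈ 4.53×10²⁶ m⁻³.

n ≈ 4.53×10²⁶ m⁻³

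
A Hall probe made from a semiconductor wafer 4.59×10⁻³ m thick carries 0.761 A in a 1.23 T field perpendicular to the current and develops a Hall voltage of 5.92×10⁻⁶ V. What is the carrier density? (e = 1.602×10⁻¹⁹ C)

From V_H = IB/(n e t), n = IB/(V_H e t).
n = (0.761)(1.23)/((5.92×10⁻⁶)(1.602×10⁻¹⁹)(4.59×10⁻³)) ≈ 2.15×10²⁶ m⁻³.

n ≈ 2.15×10²⁶ m⁻³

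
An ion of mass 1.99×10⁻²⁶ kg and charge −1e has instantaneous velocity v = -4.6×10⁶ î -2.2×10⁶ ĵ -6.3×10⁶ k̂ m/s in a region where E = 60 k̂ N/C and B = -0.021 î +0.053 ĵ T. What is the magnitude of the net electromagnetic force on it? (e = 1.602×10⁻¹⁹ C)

v×B = (3.34×10⁵, 1.32×10⁵, -2.90×10⁵) N/C.
E + v×B = (3.34×10⁵, 1.32×10⁵, -2.90×10⁵) N/C.
F = q(E + v×B) = (−1.602×10⁻¹⁹ C)·(3.34×10⁵, 1.32×10⁵, -2.90×10⁵) = (-5.35×10⁻¹⁴, -2.12×10⁻¹⁴, 4.64×10⁻¹⁴) N.
|F| = 7.39×10⁻¹⁴ N.

|F| ≈ 7.39×10⁻¹⁴ N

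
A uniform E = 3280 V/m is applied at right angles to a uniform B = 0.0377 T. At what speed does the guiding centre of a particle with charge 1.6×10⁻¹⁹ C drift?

v_d ≈ 8.70×10⁴ m/s

The steady drift has the magnetic force balancing the electric force, so v_d = E/B.
v_d = 3280/0.0377 = 8.70×10⁴ m/s.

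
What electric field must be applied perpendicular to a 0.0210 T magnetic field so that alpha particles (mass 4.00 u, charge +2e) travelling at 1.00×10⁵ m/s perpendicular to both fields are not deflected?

E = 2100 V/m

For straight-line motion qE = qvB, so E = vB.
E = 1.00×10⁵ × 0.0210 = 2100 V/m.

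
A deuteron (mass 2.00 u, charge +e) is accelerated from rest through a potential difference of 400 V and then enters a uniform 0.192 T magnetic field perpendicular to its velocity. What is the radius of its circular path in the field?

Acceleration: |q|V = ½mv² ⇒ v = √(2|q|V/m) = √(2·1.602×10⁻¹⁹·400/3.322×10⁻²⁷) ≈ 1.964×10⁵ m/s.
In the field: r = mv/(|q|B) = (3.322×10⁻²⁷)(1.964×10⁵)/((1.602×10⁻¹⁹)(0.192)) ≈ 0.0212 m.

r ≈ 0.0212 m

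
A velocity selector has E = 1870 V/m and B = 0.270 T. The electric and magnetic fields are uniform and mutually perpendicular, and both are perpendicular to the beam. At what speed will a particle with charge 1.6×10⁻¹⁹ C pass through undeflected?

v = 6930 m/s

Straight-line motion ⇒ electric and magnetic forces cancel, so E = vB.
v = E/B = 1870/0.270 = 6930 m/s.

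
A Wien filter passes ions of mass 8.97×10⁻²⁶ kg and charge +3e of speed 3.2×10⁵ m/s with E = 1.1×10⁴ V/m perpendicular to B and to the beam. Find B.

B = 0.034 T

Balance of forces in the selector: qE = qvB ⇒ B = E/v.
B = 1.1×10⁴/3.2×10⁵ = 0.034 T.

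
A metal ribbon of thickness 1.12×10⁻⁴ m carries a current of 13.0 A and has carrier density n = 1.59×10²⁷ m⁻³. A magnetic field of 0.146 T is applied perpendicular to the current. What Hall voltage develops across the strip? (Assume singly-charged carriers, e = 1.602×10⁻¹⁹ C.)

V_H = IB/(n e t).
V_H = (13.0)(0.146)/((1.59×10²⁷)(1.602×10⁻¹⁹)(1.12×10⁻⁴)) ≈ 6.65×10⁻⁵ V.

V_H ≈ 6.65×10⁻⁵ V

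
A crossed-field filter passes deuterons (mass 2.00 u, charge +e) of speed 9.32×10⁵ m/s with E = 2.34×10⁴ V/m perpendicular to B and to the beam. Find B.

B = 0.0251 T

Balance of forces in the selector: qE = qvB ⇒ B = E/v.
B = 2.34×10⁴/9.32×10⁵ = 0.0251 T.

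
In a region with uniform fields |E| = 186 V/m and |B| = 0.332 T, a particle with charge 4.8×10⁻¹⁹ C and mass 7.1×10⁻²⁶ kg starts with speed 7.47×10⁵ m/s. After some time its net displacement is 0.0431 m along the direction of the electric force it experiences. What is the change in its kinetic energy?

The magnetic force is always ⟂ v and does no work; only the electric force changes KE.
ΔKE = F_E · d = |q|E d = (4.8×10⁻¹⁹)(186)(0.0431) ≈ 3.85×10⁻¹⁸ J.

ΔKE ≈ 3.85×10⁻¹⁸ J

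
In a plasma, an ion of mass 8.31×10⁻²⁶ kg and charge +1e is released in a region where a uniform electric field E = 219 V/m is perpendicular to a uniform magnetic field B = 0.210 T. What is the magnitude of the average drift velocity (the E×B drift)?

In crossed fields the guiding centre drifts at v_d = |E×B|/B² = E/B, independent of charge and mass.
v_d = 219/0.210 = 1040 m/s.

v_d ≈ 1040 m/s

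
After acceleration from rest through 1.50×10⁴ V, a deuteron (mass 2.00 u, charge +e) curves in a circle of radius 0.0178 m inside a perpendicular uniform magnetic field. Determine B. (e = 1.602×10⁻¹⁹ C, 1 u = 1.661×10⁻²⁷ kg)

B ≈ 1.40 T

v = √(2|q|V/m) = √(2·1.602×10⁻¹⁹·1.50×10⁴/3.322×10⁻²⁷) ≈ 1.203×10⁶ m/s.
B = mv/(|q|r) = (3.322×10⁻²⁷)(1.203×10⁶)/((1.602×10⁻¹⁹)(0.0178)) ≈ 1.40 T.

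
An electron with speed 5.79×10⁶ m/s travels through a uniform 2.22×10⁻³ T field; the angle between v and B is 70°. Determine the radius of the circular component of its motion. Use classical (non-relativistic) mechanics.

v⊥ = v sinθ = 5.79×10⁶·sin70° ≈ 5.441×10⁶ m/s.
r = m v⊥/(|q|B) = (9.109×10⁻³¹)(5.441×10⁶)/((1.602×10⁻¹⁹)(2.22×10⁻³)) ≈ 0.0139 m.

r ≈ 0.0139 m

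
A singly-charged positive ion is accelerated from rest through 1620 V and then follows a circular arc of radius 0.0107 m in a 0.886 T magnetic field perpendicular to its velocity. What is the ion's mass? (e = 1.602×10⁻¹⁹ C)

Combine |q|V = ½mv² and r = mv/(|q|B): eliminate v to get m = qB²r²/(2V).
m = (1.602×10⁻¹⁹)(0.886)²(0.0107)²/(2·1620) ≈ 4.44×10⁻²⁷ kg.

m ≈ 4.44×10⁻²⁷ kg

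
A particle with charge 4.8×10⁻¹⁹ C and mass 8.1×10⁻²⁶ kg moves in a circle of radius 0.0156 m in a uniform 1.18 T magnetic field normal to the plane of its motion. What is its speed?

From |q|vB = mv²/r, v = |q|Br/m.
v = (4.8×10⁻¹⁹)(1.18)(0.0156)/8.1×10⁻²⁶ ≈ 1.09×10⁵ m/s.

v ≈ 1.09×10⁵ m/s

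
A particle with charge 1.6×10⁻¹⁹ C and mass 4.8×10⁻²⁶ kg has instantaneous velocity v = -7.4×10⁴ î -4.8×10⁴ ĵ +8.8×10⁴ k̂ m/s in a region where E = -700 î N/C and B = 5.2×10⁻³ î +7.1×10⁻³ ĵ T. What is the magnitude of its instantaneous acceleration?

|a| ≈ 4.76×10⁹ m/s²

v×B = (-625, 458, -276) N/C.
E + v×B = (-1320, 458, -276) N/C.
F = q(E + v×B) = (1.6×10⁻¹⁹ C)·(-1320, 458, -276) = (-2.12×10⁻¹⁶, 7.32×10⁻¹⁷, -4.41×10⁻¹⁷) N.
|a| = |F|/m = 2.286×10⁻¹⁶/4.8×10⁻²⁶ ≈ 4.76×10⁹ m/s².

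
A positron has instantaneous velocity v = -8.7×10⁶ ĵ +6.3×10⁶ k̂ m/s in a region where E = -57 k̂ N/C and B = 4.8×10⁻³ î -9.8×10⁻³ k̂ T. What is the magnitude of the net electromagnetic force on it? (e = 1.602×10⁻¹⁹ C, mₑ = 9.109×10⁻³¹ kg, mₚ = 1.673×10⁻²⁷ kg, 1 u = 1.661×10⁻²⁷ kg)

|F| ≈ 1.60×10⁻¹⁴ N

v×B = (8.53×10⁴, 3.02×10⁴, 4.18×10⁴) N/C.
E + v×B = (8.53×10⁴, 3.02×10⁴, 4.17×10⁴) N/C.
F = q(E + v×B) = (1.602×10⁻¹⁹ C)·(8.53×10⁴, 3.02×10⁴, 4.17×10⁴) = (1.37×10⁻¹⁴, 4.84×10⁻¹⁵, 6.68×10⁻¹⁵) N.
|F| = 1.60×10⁻¹⁴ N.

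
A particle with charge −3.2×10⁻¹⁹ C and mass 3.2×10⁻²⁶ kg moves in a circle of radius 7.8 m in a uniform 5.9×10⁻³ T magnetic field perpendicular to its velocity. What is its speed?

From |q|vB = mv²/r, v = |q|Br/m.
v = (3.2×10⁻¹⁹)(5.9×10⁻³)(7.8)/3.2×10⁻²⁶ ≈ 4.6×10⁵ m/s.

v ≈ 4.6×10⁵ m/s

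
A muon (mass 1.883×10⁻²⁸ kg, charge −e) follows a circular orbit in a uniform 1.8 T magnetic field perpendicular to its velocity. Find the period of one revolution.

The cyclotron period depends only on m, q, B: T = 2πm/(|q|B).
T = 2π(1.883×10⁻²⁸)/((1.602×10⁻¹⁹)(1.8)) ≈ 4.1×10⁻⁹ s.

T ≈ 4.1×10⁻⁹ s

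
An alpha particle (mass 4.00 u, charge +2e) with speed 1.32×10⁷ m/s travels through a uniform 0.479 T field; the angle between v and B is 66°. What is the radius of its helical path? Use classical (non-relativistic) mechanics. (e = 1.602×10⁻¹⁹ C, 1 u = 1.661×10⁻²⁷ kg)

r ≈ 0.522 m

v⊥ = v sinθ = 1.32×10⁷·sin66° ≈ 1.206×10⁷ m/s.
r = m v⊥/(|q|B) = (6.644×10⁻²⁷)(1.206×10⁷)/((3.204×10⁻¹⁹)(0.479)) ≈ 0.522 m.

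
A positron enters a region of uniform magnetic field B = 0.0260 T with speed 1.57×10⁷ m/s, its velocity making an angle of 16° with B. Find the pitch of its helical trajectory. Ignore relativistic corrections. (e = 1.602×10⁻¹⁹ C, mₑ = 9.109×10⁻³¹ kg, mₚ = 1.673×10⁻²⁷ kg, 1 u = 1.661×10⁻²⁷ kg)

p ≈ 0.0207 m

v∥ = v cosθ = 1.57×10⁷·cos16° ≈ 1.509×10⁷ m/s.
T = 2πm/(|q|B) = 2π(9.109×10⁻³¹)/((1.602×10⁻¹⁹)(0.0260)) ≈ 1.374×10⁻⁹ s.
pitch = v∥ T = (1.509×10⁷)(1.374×10⁻⁹) ≈ 0.0207 m.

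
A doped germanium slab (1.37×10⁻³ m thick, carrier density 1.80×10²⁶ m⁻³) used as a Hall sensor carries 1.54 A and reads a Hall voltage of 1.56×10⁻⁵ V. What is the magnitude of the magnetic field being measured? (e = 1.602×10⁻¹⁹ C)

From V_H = IB/(n e t), B = V_H n e t / I.
B = (1.56×10⁻⁵)(1.80×10²⁶)(1.602×10⁻¹⁹)(1.37×10⁻³)/1.54 ≈ 0.400 T.

B ≈ 0.400 T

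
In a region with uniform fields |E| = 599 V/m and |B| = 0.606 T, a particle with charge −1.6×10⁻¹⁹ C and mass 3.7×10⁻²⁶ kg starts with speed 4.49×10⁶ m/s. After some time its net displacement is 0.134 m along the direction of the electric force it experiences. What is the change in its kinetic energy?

The magnetic force is always ⟂ v and does no work; only the electric force changes KE.
ΔKE = F_E · d = |q|E d = (1.6×10⁻¹⁹)(599)(0.134) ≈ 1.28×10⁻¹⁷ J.

ΔKE ≈ 1.28×10⁻¹⁷ J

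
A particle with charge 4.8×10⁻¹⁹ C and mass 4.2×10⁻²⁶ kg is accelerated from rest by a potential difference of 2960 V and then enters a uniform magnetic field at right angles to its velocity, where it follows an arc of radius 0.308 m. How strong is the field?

B ≈ 0.0739 T

v = √(2|q|V/m) = √(2·4.8×10⁻¹⁹·2960/4.2×10⁻²⁶) ≈ 2.601×10⁵ m/s.
B = mv/(|q|r) = (4.2×10⁻²⁶)(2.601×10⁵)/((4.8×10⁻¹⁹)(0.308)) ≈ 0.0739 T.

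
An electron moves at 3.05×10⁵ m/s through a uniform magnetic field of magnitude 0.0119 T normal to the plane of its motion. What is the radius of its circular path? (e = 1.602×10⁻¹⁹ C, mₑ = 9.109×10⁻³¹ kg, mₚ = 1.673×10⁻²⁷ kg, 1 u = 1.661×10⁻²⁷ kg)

r ≈ 1.46×10⁻⁴ m

The magnetic force provides the centripetal force: |q|vB = mv²/r.
r = mv/(|q|B) = (9.109×10⁻³¹)(3.05×10⁵)/((1.602×10⁻¹⁹)(0.0119)) ≈ 1.46×10⁻⁴ m.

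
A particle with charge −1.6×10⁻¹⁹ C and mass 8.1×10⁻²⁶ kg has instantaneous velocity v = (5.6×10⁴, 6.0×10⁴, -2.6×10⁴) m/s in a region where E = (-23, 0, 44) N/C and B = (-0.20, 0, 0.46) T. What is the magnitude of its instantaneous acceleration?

v×B = (2.76×10⁴, -2.06×10⁴, 1.20×10⁴) N/C.
E + v×B = (2.76×10⁴, -2.06×10⁴, 1.20×10⁴) N/C.
F = q(E + v×B) = (−1.6×10⁻¹⁹ C)·(2.76×10⁴, -2.06×10⁴, 1.20×10⁴) = (-4.41×10⁻¹⁵, 3.29×10⁻¹⁵, -1.93×10⁻¹⁵) N.
|a| = |F|/m = 5.831×10⁻¹⁵/8.1×10⁻²⁶ ≈ 7.20×10¹⁰ m/s².

|a| ≈ 7.20×10¹⁰ m/s²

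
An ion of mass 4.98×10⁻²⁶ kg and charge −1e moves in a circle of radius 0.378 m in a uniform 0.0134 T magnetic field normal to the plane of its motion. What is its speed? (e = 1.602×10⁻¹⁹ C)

v ≈ 1.63×10⁴ m/s

From |q|vB = mv²/r, v = |q|Br/m.
v = (1.602×10⁻¹⁹)(0.0134)(0.378)/4.98×10⁻²⁶ ≈ 1.63×10⁴ m/s.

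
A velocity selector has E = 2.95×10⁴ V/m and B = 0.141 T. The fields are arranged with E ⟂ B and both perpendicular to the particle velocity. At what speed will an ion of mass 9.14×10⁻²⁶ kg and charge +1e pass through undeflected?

v = 2.09×10⁵ m/s

Straight-line motion ⇒ electric and magnetic forces cancel, so E = vB.
v = E/B = 2.95×10⁴/0.141 = 2.09×10⁵ m/s.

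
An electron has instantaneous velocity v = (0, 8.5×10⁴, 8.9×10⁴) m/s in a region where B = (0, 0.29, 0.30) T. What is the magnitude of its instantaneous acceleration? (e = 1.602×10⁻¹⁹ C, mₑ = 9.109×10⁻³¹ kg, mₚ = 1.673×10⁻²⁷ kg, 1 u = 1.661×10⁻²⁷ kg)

v×B = (-310, 0, 0) N/C.
F = q v×B = (−1.602×10⁻¹⁹ C)·(-310, 0, 0) = (4.97×10⁻¹⁷, 0, 0) N.
|a| = |F|/m = 4.966×10⁻¹⁷/9.109×10⁻³¹ ≈ 5.45×10¹³ m/s².

|a| ≈ 5.45×10¹³ m/s²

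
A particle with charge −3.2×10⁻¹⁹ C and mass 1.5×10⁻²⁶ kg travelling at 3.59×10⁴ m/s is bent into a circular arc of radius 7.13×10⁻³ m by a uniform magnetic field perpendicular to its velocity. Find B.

B ≈ 0.236 T

From |q|vB = mv²/r, B = mv/(|q|r).
B = (1.5×10⁻²⁶)(3.59×10⁴)/((3.2×10⁻¹⁹)(7.13×10⁻³)) ≈ 0.236 T.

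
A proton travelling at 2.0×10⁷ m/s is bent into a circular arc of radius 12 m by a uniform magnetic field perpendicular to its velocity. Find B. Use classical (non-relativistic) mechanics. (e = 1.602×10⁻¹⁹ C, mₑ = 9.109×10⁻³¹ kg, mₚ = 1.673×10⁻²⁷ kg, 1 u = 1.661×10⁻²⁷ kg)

From |q|vB = mv²/r, B = mv/(|q|r).
B = (1.673×10⁻²⁷)(2.0×10⁷)/((1.602×10⁻¹⁹)(12)) ≈ 0.017 T.

B ≈ 0.017 T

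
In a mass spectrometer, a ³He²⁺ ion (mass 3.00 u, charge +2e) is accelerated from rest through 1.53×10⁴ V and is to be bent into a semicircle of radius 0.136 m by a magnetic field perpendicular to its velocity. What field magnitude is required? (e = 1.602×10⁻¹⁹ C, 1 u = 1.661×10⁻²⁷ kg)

v = √(2|q|V/m) = √(2·3.204×10⁻¹⁹·1.53×10⁴/4.983×10⁻²⁷) ≈ 1.403×10⁶ m/s.
B = mv/(|q|r) = (4.983×10⁻²⁷)(1.403×10⁶)/((3.204×10⁻¹⁹)(0.136)) ≈ 0.160 T.

B ≈ 0.160 T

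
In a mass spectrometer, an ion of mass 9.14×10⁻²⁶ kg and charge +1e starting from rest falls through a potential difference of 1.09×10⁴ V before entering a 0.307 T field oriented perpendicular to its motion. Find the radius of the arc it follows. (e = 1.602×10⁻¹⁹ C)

r ≈ 0.363 m

Acceleration: |q|V = ½mv² ⇒ v = √(2|q|V/m) = √(2·1.602×10⁻¹⁹·1.09×10⁴/9.14×10⁻²⁶) ≈ 1.955×10⁵ m/s.
In the field: r = mv/(|q|B) = (9.14×10⁻²⁶)(1.955×10⁵)/((1.602×10⁻¹⁹)(0.307)) ≈ 0.363 m.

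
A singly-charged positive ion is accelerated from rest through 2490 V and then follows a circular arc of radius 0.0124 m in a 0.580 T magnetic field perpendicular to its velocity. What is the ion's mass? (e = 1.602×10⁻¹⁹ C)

Combine |q|V = ½mv² and r = mv/(|q|B): eliminate v to get m = qB²r²/(2V).
m = (1.602×10⁻¹⁹)(0.580)²(0.0124)²/(2·2490) ≈ 1.66×10⁻²⁷ kg.

m ≈ 1.66×10⁻²⁷ kg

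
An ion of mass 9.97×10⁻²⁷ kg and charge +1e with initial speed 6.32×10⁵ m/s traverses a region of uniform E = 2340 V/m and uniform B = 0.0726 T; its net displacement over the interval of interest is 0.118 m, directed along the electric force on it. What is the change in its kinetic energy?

The magnetic force is always ⟂ v and does no work; only the electric force changes KE.
ΔKE = F_E · d = |q|E d = (1.602×10⁻¹⁹)(2340)(0.118) ≈ 4.42×10⁻¹⁷ J.

ΔKE ≈ 4.42×10⁻¹⁷ J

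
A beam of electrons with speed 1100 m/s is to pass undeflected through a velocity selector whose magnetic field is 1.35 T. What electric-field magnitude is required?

E = 1480 V/m

For straight-line motion qE = qvB, so E = vB.
E = 1100 × 1.35 = 1480 V/m.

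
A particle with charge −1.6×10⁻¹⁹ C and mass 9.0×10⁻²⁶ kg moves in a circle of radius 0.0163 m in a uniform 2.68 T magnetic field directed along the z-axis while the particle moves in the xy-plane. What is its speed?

v ≈ 7.77×10⁴ m/s

From |q|vB = mv²/r, v = |q|Br/m.
v = (1.6×10⁻¹⁹)(2.68)(0.0163)/9.0×10⁻²⁶ ≈ 7.77×10⁴ m/s.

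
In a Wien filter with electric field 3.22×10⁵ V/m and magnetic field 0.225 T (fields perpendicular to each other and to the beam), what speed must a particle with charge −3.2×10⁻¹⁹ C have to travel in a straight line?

v = 1.43×10⁶ m/s

For undeflected motion the electric and magnetic forces balance: qE = qvB.
v = E/B = 3.22×10⁵/0.225 = 1.43×10⁶ m/s.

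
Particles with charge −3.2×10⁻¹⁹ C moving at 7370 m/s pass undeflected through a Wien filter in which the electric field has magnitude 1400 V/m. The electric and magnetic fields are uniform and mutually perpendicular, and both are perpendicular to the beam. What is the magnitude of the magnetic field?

Balance of forces in the selector: qE = qvB ⇒ B = E/v.
B = 1400/7370 = 0.190 T.

B = 0.190 T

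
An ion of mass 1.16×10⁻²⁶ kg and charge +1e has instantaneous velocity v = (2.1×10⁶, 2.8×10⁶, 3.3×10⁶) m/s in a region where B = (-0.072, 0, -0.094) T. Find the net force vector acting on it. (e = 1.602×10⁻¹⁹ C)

v×B = (-2.63×10⁵, -4.02×10⁴, 2.02×10⁵) N/C.
F = q v×B = (1.602×10⁻¹⁹ C)·(-2.63×10⁵, -4.02×10⁴, 2.02×10⁵) = (-4.22×10⁻¹⁴, -6.44×10⁻¹⁵, 3.23×10⁻¹⁴) N.

F ≈ (-4.22×10⁻¹⁴, -6.44×10⁻¹⁵, 3.23×10⁻¹⁴) N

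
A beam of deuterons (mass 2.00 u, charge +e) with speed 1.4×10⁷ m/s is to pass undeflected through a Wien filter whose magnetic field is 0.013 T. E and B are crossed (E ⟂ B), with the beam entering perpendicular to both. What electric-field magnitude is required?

For straight-line motion qE = qvB, so E = vB.
E = 1.4×10⁷ × 0.013 = 1.8×10⁵ V/m.

E = 1.8×10⁵ V/m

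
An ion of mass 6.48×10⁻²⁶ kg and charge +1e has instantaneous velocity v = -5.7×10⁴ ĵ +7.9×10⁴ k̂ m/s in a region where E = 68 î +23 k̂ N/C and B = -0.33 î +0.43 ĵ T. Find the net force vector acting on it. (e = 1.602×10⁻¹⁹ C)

F ≈ (-5.43×10⁻¹⁵, -4.18×10⁻¹⁵, -3.01×10⁻¹⁵) N

v×B = (-3.40×10⁴, -2.61×10⁴, -1.88×10⁴) N/C.
E + v×B = (-3.39×10⁴, -2.61×10⁴, -1.88×10⁴) N/C.
F = q(E + v×B) = (1.602×10⁻¹⁹ C)·(-3.39×10⁴, -2.61×10⁴, -1.88×10⁴) = (-5.43×10⁻¹⁵, -4.18×10⁻¹⁵, -3.01×10⁻¹⁵) N.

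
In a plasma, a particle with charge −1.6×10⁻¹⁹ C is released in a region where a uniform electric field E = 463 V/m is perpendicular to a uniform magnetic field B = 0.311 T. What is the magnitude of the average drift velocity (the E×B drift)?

v_d ≈ 1490 m/s

The E×B drift speed is v_d = E/B.
v_d = 463/0.311 = 1490 m/s.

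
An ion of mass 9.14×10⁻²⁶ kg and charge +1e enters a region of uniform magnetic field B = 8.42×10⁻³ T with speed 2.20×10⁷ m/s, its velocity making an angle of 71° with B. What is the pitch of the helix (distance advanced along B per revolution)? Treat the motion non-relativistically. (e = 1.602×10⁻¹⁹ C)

p ≈ 3050 m

v∥ = v cosθ = 2.20×10⁷·cos71° ≈ 7.162×10⁶ m/s.
T = 2πm/(|q|B) = 2π(9.14×10⁻²⁶)/((1.602×10⁻¹⁹)(8.42×10⁻³)) ≈ 4.257×10⁻⁴ s.
pitch = v∥ T = (7.162×10⁶)(4.257×10⁻⁴) ≈ 3050 m.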